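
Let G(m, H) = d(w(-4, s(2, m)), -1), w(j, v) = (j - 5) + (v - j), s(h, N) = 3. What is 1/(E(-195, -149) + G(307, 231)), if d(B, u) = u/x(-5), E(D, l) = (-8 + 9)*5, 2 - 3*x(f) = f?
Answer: 7/32 ≈ 0.21875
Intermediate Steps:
x(f) = ⅔ - f/3
E(D, l) = 5 (E(D, l) = 1*5 = 5)
w(j, v) = -5 + v (w(j, v) = (-5 + j) + (v - j) = -5 + v)
d(B, u) = 3*u/7 (d(B, u) = u/(⅔ - ⅓*(-5)) = u/(⅔ + 5/3) = u/(7/3) = u*(3/7) = 3*u/7)
G(m, H) = -3/7 (G(m, H) = (3/7)*(-1) = -3/7)
1/(E(-195, -149) + G(307, 231)) = 1/(5 - 3/7) = 1/(32/7) = 7/32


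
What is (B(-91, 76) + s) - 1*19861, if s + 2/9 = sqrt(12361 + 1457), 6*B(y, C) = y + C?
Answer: -357547/18 + 7*sqrt(282) ≈ -19746.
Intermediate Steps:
B(y, C) = C/6 + y/6 (B(y, C) = (y + C)/6 = (C + y)/6 = C/6 + y/6)
s = -2/9 + 7*sqrt(282) (s = -2/9 + sqrt(12361 + 1457) = -2/9 + sqrt(13818) = -2/9 + 7*sqrt(282) ≈ 117.33)
(B(-91, 76) + s) - 1*19861 = (((1/6)*76 + (1/6)*(-91)) + (-2/9 + 7*sqrt(282))) - 1*19861 = ((38/3 - 91/6) + (-2/9 + 7*sqrt(282))) - 19861 = (-5/2 + (-2/9 + 7*sqrt(282))) - 19861 = (-49/18 + 7*sqrt(282)) - 19861 = -357547/18 + 7*sqrt(282)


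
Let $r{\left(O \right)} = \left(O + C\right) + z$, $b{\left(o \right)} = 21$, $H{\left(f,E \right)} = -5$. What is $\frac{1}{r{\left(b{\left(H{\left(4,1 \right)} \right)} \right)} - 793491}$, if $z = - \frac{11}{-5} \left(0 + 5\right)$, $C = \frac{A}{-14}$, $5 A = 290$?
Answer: $- \frac{7}{5554242} \approx -1.2603 \cdot 10^{-6}$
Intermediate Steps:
$A = 58$ ($A = \frac{1}{5} \cdot 290 = 58$)
$C = - \frac{29}{7}$ ($C = \frac{58}{-14} = 58 \left(- \frac{1}{14}\right) = - \frac{29}{7} \approx -4.1429$)
$z = 11$ ($z = \left(-11\right) \left(- \frac{1}{5}\right) 5 = \frac{11}{5} \cdot 5 = 11$)
$r{\left(O \right)} = \frac{48}{7} + O$ ($r{\left(O \right)} = \left(O - \frac{29}{7}\right) + 11 = \left(- \frac{29}{7} + O\right) + 11 = \frac{48}{7} + O$)
$\frac{1}{r{\left(b{\left(H{\left(4,1 \right)} \right)} \right)} - 793491} = \frac{1}{\left(\frac{48}{7} + 21\right) - 793491} = \frac{1}{\frac{195}{7} - 793491} = \frac{1}{- \frac{5554242}{7}} = - \frac{7}{5554242}$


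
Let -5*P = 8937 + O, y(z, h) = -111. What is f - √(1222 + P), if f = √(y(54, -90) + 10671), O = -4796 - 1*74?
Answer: 8*√165 - 3*√1135/5 ≈ 82.548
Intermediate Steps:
O = -4870 (O = -4796 - 74 = -4870)
P = -4067/5 (P = -(8937 - 4870)/5 = -⅕*4067 = -4067/5 ≈ -813.40)
f = 8*√165 (f = √(-111 + 10671) = √10560 = 8*√165 ≈ 102.76)
f - √(1222 + P) = 8*√165 - √(1222 - 4067/5) = 8*√165 - √(2043/5) = 8*√165 - 3*√1135/5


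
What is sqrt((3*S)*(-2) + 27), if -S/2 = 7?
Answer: sqrt(111) ≈ 10.536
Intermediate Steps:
S = -14 (S = -2*7 = -14)
sqrt((3*S)*(-2) + 27) = sqrt((3*(-14))*(-2) + 27) = sqrt(-42*(-2) + 27) = sqrt(84 + 27) = sqrt(111)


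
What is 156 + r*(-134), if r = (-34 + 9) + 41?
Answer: -1988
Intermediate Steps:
r = 16 (r = -25 + 41 = 16)
156 + r*(-134) = 156 + 16*(-134) = 156 - 2144 = -1988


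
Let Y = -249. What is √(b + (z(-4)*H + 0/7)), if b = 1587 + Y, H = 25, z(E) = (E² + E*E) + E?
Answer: √2038 ≈ 45.144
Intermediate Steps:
z(E) = E + 2*E² (z(E) = (E² + E²) + E = 2*E² + E = E + 2*E²)
b = 1338 (b = 1587 - 249 = 1338)
√(b + (z(-4)*H + 0/7)) = √(1338 + (-4*(1 + 2*(-4))*25 + 0/7)) = √(1338 + (-4*(1 - 8)*25 + 0*(⅐))) = √(1338 + (-4*(-7)*25 + 0)) = √(1338 + (28*25 + 0)) = √(1338 + (700 + 0)) = √(1338 + 700) = √2038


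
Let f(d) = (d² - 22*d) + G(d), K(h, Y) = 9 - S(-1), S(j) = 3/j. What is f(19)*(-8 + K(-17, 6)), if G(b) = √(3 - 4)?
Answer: -228 + 4*I ≈ -228.0 + 4.0*I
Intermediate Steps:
G(b) = I (G(b) = √(-1) = I)
K(h, Y) = 12 (K(h, Y) = 9 - 3/(-1) = 9 - 3*(-1) = 9 - 1*(-3) = 9 + 3 = 12)
f(d) = I + d² - 22*d (f(d) = (d² - 22*d) + I = I + d² - 22*d)
f(19)*(-8 + K(-17, 6)) = (I + 19² - 22*19)*(-8 + 12) = (I + 361 - 418)*4 = (-57 + I)*4 = -228 + 4*I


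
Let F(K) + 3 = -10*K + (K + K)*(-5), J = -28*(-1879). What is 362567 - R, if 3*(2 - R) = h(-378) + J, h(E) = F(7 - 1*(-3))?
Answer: 1140104/3 ≈ 3.8003e+5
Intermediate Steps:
J = 52612
F(K) = -3 - 20*K (F(K) = -3 + (-10*K + (K + K)*(-5)) = -3 + (-10*K + (2*K)*(-5)) = -3 + (-10*K - 10*K) = -3 - 20*K)
h(E) = -203 (h(E) = -3 - 20*(7 - 1*(-3)) = -3 - 20*(7 + 3) = -3 - 20*10 = -3 - 200 = -203)
R = -52403/3 (R = 2 - (-203 + 52612)/3 = 2 - ⅓*52409 = 2 - 52409/3 = -52403/3 ≈ -17468.)
362567 - R = 362567 - 1*(-52403/3) = 362567 + 52403/3 = 1140104/3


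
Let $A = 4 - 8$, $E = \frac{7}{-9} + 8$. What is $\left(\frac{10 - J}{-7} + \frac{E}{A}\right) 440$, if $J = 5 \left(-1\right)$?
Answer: $- \frac{109450}{63} \approx -1737.3$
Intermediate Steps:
$J = -5$
$E = \frac{65}{9}$ ($E = 7 \left(- \frac{1}{9}\right) + 8 = - \frac{7}{9} + 8 = \frac{65}{9} \approx 7.2222$)
$A = -4$ ($A = 4 - 8 = -4$)
$\left(\frac{10 - J}{-7} + \frac{E}{A}\right) 440 = \left(\frac{10 - -5}{-7} + \frac{65}{9 \left(-4\right)}\right) 440 = \left(\left(10 + 5\right) \left(- \frac{1}{7}\right) + \frac{65}{9} \left(- \frac{1}{4}\right)\right) 440 = \left(15 \left(- \frac{1}{7}\right) - \frac{65}{36}\right) 440 = \left(- \frac{15}{7} - \frac{65}{36}\right) 440 = \left(- \frac{995}{252}\right) 440 = - \frac{109450}{63}$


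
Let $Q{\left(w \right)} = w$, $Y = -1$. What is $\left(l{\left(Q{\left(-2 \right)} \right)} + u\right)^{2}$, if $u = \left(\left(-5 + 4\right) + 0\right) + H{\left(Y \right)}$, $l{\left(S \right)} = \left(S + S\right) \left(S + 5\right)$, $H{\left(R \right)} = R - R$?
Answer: $169$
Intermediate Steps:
$H{\left(R \right)} = 0$
$l{\left(S \right)} = 2 S \left(5 + S\right)$
$u = -1$ ($u = \left(\left(-5 + 4\right) + 0\right) + 0 = \left(-1 + 0\right) + 0 = -1 + 0 = -1$)
$\left(l{\left(Q{\left(-2 \right)} \right)} + u\right)^{2} = \left(2 \left(-2\right) \left(5 - 2\right) - 1\right)^{2} = \left(2 \left(-2\right) 3 - 1\right)^{2} = \left(-12 - 1\right)^{2} = \left(-13\right)^{2} = 169$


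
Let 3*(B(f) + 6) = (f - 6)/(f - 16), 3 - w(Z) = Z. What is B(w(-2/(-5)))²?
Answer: 1413721/40401 ≈ 34.992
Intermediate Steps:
w(Z) = 3 - Z
B(f) = -6 + (-6 + f)/(3*(-16 + f)) (B(f) = -6 + ((f - 6)/(f - 16))/3 = -6 + ((-6 + f)/(-16 + f))/3 = -6 + (-6 + f)/(3*(-16 + f)))
B(w(-2/(-5)))² = ((282 - 17*(3 - (-2)/(-5)))/(3*(-16 + (3 - (-2)/(-5)))))² = ((282 - 17*(3 - (-2)*(-1)/5))/(3*(-16 + (3 - (-2)*(-1)/5))))² = ((282 - 17*(3 - 1*⅖))/(3*(-16 + (3 - 1*⅖))))² = ((282 - 17*(3 - ⅖))/(3*(-16 + (3 - ⅖))))² = ((282 - 17*13/5)/(3*(-16 + 13/5)))² = ((282 - 221/5)/(3*(-67/5)))² = ((⅓)*(-5/67)*(1189/5))² = (-1189/201)² = 1413721/40401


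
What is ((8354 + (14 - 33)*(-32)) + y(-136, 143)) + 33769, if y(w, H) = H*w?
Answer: 23283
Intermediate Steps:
((8354 + (14 - 33)*(-32)) + y(-136, 143)) + 33769 = ((8354 + (14 - 33)*(-32)) + 143*(-136)) + 33769 = ((8354 - 19*(-32)) - 19448) + 33769 = ((8354 + 608) - 19448) + 33769 = (8962 - 19448) + 33769 = -10486 + 33769 = 23283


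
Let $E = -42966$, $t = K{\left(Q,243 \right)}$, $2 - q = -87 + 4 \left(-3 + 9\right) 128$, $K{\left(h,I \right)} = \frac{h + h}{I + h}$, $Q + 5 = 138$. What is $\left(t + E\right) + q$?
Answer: $- \frac{8638279}{188} \approx -45948.0$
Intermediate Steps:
$Q = 133$ ($Q = -5 + 138 = 133$)
$K{\left(h,I \right)} = \frac{2 h}{I + h}$
$q = -2983$ ($q = 2 - \left(-87 + 4 \left(-3 + 9\right) 128\right) = 2 - \left(-87 + 4 \cdot 6 \cdot 128\right) = 2 - \left(-87 + 24 \cdot 128\right) = 2 - \left(-87 + 3072\right) = 2 - 2985 = -2983$)
$t = \frac{133}{188}$ ($t = 2 \cdot 133 \frac{1}{243 + 133} = 2 \cdot 133 \cdot \frac{1}{376} = \frac{133}{188} \approx 0.70745$)
$\left(t + E\right) + q = \left(\frac{133}{188} - 42966\right) - 2983 = - \frac{8077475}{188} - 2983 = - \frac{8638279}{188}$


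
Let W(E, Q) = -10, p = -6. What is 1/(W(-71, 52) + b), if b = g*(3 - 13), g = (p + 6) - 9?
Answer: 1/80 ≈ 0.012500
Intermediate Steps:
g = -9 (g = (-6 + 6) - 9 = 0 - 9 = -9)
b = 90 (b = -9*(3 - 13) = -9*(-10) = 90)
1/(W(-71, 52) + b) = 1/(-10 + 90) = 1/80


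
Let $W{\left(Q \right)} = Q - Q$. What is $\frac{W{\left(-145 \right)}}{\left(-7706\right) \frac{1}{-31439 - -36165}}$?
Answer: $0$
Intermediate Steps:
$W{\left(Q \right)} = 0$
$\frac{W{\left(-145 \right)}}{\left(-7706\right) \frac{1}{-31439 - -36165}} = \frac{0}{\left(-7706\right) \frac{1}{-31439 - -36165}} = \frac{0}{\left(-7706\right) \frac{1}{-31439 + 36165}} = \frac{0}{\left(-7706\right) \frac{1}{4726}} = \frac{0}{- \frac{3853}{2363}} = 0 \left(- \frac{2363}{3853}\right) = 0$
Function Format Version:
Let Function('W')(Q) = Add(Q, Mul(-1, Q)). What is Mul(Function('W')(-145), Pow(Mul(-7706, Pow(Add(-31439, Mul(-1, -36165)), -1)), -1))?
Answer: 0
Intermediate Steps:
Function('W')(Q) = 0
Mul(Function('W')(-145), Pow(Mul(-7706, Pow(Add(-31439, Mul(-1, -36165)), -1)), -1)) = Mul(0, Pow(Mul(-7706, Pow(Add(-31439, Mul(-1, -36165)), -1)), -1)) = Mul(0, Pow(Mul(-7706, Pow(Add(-31439, 36165), -1)), -1)) = Mul(0, Pow(Mul(-7706, Pow(4726, -1)), -1)) = Mul(0, Pow(Mul(-7706, Rational(1, 4726)), -1)) = Mul(0, Pow(Rational(-3853, 2363), -1)) = Mul(0, Rational(-2363, 3853)) = 0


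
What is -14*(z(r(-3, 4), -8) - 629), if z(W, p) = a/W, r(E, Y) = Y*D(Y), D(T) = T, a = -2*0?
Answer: 8806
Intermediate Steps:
a = 0
r(E, Y) = Y**2 (r(E, Y) = Y*Y = Y**2)
z(W, p) = 0 (z(W, p) = 0/W = 0)
-14*(z(r(-3, 4), -8) - 629) = -14*(0 - 629) = -14*(-629) = 8806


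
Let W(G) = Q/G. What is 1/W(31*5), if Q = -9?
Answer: -155/9 ≈ -17.222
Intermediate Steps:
W(G) = -9/G
1/W(31*5) = 1/(-9/(31*5)) = 1/(-9/155) = -155/9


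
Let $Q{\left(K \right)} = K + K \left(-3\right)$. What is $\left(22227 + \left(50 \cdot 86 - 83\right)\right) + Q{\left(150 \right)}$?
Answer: $26144$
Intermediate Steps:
$Q{\left(K \right)} = - 2 K$ ($Q{\left(K \right)} = K - 3 K = - 2 K$)
$\left(22227 + \left(50 \cdot 86 - 83\right)\right) + Q{\left(150 \right)} = \left(22227 + \left(50 \cdot 86 - 83\right)\right) - 300 = \left(22227 + \left(4300 - 83\right)\right) - 300 = \left(22227 + 4217\right) - 300 = 26444 - 300 = 26144$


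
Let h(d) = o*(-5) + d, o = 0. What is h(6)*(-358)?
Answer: -2148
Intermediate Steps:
h(d) = d (h(d) = 0*(-5) + d = 0 + d = d)
h(6)*(-358) = 6*(-358) = -2148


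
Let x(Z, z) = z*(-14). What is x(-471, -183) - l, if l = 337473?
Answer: -334911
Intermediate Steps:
x(Z, z) = -14*z
x(-471, -183) - l = -14*(-183) - 1*337473 = 2562 - 337473 = -334911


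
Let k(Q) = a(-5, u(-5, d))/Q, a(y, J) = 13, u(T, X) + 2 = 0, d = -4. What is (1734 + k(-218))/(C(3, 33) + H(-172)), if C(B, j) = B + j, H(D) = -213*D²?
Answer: -377999/1373695608 ≈ -0.00027517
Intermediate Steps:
u(T, X) = -2 (u(T, X) = -2 + 0 = -2)
k(Q) = 13/Q
(1734 + k(-218))/(C(3, 33) + H(-172)) = (1734 + 13/(-218))/((3 + 33) - 213*(-172)²) = (1734 + 13*(-1/218))/(36 - 213*29584) = (1734 - 13/218)/(36 - 6301392) = (377999/218)/(-6301356) = (377999/218)*(-1/6301356) = -377999/1373695608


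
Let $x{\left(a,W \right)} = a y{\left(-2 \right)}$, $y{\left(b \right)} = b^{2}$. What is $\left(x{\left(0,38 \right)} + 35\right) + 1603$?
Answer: $1638$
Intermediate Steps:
$x{\left(a,W \right)} = 4 a$ ($x{\left(a,W \right)} = a \left(-2\right)^{2} = a 4 = 4 a$)
$\left(x{\left(0,38 \right)} + 35\right) + 1603 = \left(4 \cdot 0 + 35\right) + 1603 = \left(0 + 35\right) + 1603 = 35 + 1603 = 1638$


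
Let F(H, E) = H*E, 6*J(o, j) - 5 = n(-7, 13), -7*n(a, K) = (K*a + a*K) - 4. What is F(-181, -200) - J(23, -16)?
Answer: 1520179/42 ≈ 36195.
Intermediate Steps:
n(a, K) = 4/7 - 2*K*a/7 (n(a, K) = -((K*a + a*K) - 4)/7 = -((K*a + K*a) - 4)/7 = -(2*K*a - 4)/7 = -(-4 + 2*K*a)/7 = 4/7 - 2*K*a/7)
J(o, j) = 221/42 (J(o, j) = 5/6 + (4/7 - 2/7*13*(-7))/6 = 5/6 + (4/7 + 26)/6 = 5/6 + (1/6)*(186/7) = 5/6 + 31/7 = 221/42)
F(H, E) = E*H
F(-181, -200) - J(23, -16) = -200*(-181) - 1*221/42 = 36200 - 221/42 = 1520179/42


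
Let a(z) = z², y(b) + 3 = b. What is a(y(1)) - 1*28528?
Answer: -28524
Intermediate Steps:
y(b) = -3 + b
a(y(1)) - 1*28528 = (-3 + 1)² - 1*28528 = (-2)² - 28528 = 4 - 28528 = -28524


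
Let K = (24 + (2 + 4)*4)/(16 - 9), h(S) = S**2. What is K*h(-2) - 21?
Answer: 45/7 ≈ 6.4286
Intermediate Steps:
K = 48/7 (K = (24 + 6*4)/7 = (24 + 24)*(1/7) = 48*(1/7) = 48/7 ≈ 6.8571)
K*h(-2) - 21 = (48/7)*(-2)**2 - 21 = (48/7)*4 - 21 = 192/7 - 21 = 45/7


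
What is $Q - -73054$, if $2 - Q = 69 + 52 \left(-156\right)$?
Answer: $81099$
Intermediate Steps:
$Q = 8045$ ($Q = 2 - \left(69 + 52 \left(-156\right)\right) = 2 - \left(69 - 8112\right) = 2 - -8043 = 2 + 8043 = 8045$)
$Q - -73054 = 8045 - -73054 = 8045 + 73054 = 81099$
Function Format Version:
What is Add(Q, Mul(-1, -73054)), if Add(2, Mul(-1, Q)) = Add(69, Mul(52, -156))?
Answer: 81099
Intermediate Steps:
Q = 8045 (Q = Add(2, Mul(-1, Add(69, Mul(52, -156)))) = Add(2, Mul(-1, Add(69, -8112))) = Add(2, Mul(-1, -8043)) = Add(2, 8043) = 8045)
Add(Q, Mul(-1, -73054)) = Add(8045, Mul(-1, -73054)) = Add(8045, 73054) = 81099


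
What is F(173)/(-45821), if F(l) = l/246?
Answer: -173/11271966 ≈ -1.5348e-5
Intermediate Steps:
F(l) = l/246 (F(l) = l*(1/246) = l/246)
F(173)/(-45821) = ((1/246)*173)/(-45821) = (173/246)*(-1/45821) = -173/11271966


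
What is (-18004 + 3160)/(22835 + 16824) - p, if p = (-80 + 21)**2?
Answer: -138067823/39659 ≈ -3481.4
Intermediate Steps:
p = 3481 (p = (-59)**2 = 3481)
(-18004 + 3160)/(22835 + 16824) - p = (-18004 + 3160)/(22835 + 16824) - 1*3481 = -14844/39659 - 3481 = -138067823/39659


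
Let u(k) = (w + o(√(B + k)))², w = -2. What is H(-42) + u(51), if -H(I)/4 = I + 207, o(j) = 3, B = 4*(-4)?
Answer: -659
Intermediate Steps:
B = -16
H(I) = -828 - 4*I (H(I) = -4*(I + 207) = -4*(207 + I) = -828 - 4*I)
u(k) = 1 (u(k) = (-2 + 3)² = 1² = 1)
H(-42) + u(51) = (-828 - 4*(-42)) + 1 = (-828 + 168) + 1 = -660 + 1 = -659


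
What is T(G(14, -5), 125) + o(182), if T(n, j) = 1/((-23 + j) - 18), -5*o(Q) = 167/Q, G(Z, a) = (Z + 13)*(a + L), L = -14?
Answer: -937/5460 ≈ -0.17161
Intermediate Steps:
G(Z, a) = (-14 + a)*(13 + Z) (G(Z, a) = (Z + 13)*(a - 14) = (13 + Z)*(-14 + a) = (-14 + a)*(13 + Z))
o(Q) = -167/(5*Q)
T(n, j) = 1/(-41 + j)
T(G(14, -5), 125) + o(182) = 1/(-41 + 125) - 167/5/182 = 1/84 - 167/5*1/182 = 1/84 - 167/910 = -937/5460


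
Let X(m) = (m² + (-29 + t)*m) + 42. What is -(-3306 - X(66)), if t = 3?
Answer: 5988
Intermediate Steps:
X(m) = 42 + m² - 26*m (X(m) = (m² + (-29 + 3)*m) + 42 = (m² - 26*m) + 42 = 42 + m² - 26*m)
-(-3306 - X(66)) = -(-3306 - (42 + 66² - 26*66)) = -(-3306 - (42 + 4356 - 1716)) = -(-3306 - 1*2682) = -(-3306 - 2682) = -1*(-5988) = 5988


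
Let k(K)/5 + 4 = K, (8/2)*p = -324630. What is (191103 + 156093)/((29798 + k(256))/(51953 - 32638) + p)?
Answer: -13412181480/3135052109 ≈ -4.2781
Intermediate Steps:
p = -162315/2 (p = (1/4)*(-324630) = -162315/2 ≈ -81158.)
k(K) = -20 + 5*K
(191103 + 156093)/((29798 + k(256))/(51953 - 32638) + p) = (191103 + 156093)/((29798 + (-20 + 5*256))/(51953 - 32638) - 162315/2) = 347196/((29798 + (-20 + 1280))/19315 - 162315/2) = 347196/((29798 + 1260)*(1/19315) - 162315/2) = 347196/(31058*(1/19315) - 162315/2) = 347196/(31058/19315 - 162315/2) = 347196/(-3135052109/38630) = 347196*(-38630/3135052109) = -13412181480/3135052109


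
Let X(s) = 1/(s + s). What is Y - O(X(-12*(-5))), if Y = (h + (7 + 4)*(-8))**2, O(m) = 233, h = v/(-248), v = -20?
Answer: 28817749/3844 ≈ 7496.8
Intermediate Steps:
h = 5/62 (h = -20/(-248) = -20*(-1/248) = 5/62 ≈ 0.080645)
X(s) = 1/(2*s)
Y = 29713401/3844 (Y = (5/62 + (7 + 4)*(-8))**2 = (5/62 + 11*(-8))**2 = (5/62 - 88)**2 = (-5451/62)**2 = 29713401/3844 ≈ 7729.8)
Y - O(X(-12*(-5))) = 29713401/3844 - 1*233 = 29713401/3844 - 233 = 28817749/3844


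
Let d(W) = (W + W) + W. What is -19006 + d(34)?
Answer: -18904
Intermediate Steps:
d(W) = 3*W (d(W) = 2*W + W = 3*W)
-19006 + d(34) = -19006 + 3*34 = -19006 + 102 = -18904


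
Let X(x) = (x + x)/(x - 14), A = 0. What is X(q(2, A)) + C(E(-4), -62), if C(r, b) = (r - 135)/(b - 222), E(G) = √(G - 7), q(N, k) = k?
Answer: 135/284 - I*√11/284 ≈ 0.47535 - 0.011678*I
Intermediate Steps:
E(G) = √(-7 + G)
C(r, b) = (-135 + r)/(-222 + b)
X(x) = 2*x/(-14 + x) (X(x) = (2*x)/(-14 + x) = 2*x/(-14 + x))
X(q(2, A)) + C(E(-4), -62) = 2*0/(-14 + 0) + (-135 + √(-7 - 4))/(-222 - 62) = 2*0/(-14) + (-135 + √(-11))/(-284) = 2*0*(-1/14) - (-135 + I*√11)/284 = 0 + (135/284 - I*√11/284) = 135/284 - I*√11/284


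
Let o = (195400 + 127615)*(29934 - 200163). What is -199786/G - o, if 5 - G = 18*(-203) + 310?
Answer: 184149856737029/3349 ≈ 5.4987e+10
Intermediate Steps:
G = 3349 (G = 5 - (18*(-203) + 310) = 5 - (-3654 + 310) = 5 - 1*(-3344) = 5 + 3344 = 3349)
o = -54986520435 (o = 323015*(-170229) = -54986520435)
-199786/G - o = -199786/3349 - 1*(-54986520435) = -199786*1/3349 + 54986520435 = -199786/3349 + 54986520435 = 184149856737029/3349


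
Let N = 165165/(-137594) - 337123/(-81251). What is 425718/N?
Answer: 4759378278717492/32966280647 ≈ 1.4437e+5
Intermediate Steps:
N = 32966280647/11179650094 (N = 165165*(-1/137594) - 337123*(-1/81251) = -165165/137594 + 337123/81251 = 32966280647/11179650094 ≈ 2.9488)
425718/N = 425718/(32966280647/11179650094) = 425718*(11179650094/32966280647) = 4759378278717492/32966280647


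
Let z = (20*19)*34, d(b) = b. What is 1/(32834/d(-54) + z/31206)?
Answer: -140427/85326677 ≈ -0.0016458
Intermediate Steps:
z = 12920 (z = 380*34 = 12920)
1/(32834/d(-54) + z/31206) = 1/(32834/(-54) + 12920/31206) = 1/(32834*(-1/54) + 12920*(1/31206)) = 1/(-16417/27 + 6460/15603) = 1/(-85326677/140427) = -140427/85326677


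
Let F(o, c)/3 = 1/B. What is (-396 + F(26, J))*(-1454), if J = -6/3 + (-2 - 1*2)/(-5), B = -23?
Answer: 13247394/23 ≈ 5.7597e+5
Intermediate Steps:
J = -6/5 (J = -6*⅓ + (-2 - 2)*(-⅕) = -2 - 4*(-⅕) = -2 + ⅘ = -6/5 ≈ -1.2000)
F(o, c) = -3/23 (F(o, c) = 3/(-23) = 3*(-1/23) = -3/23)
(-396 + F(26, J))*(-1454) = (-396 - 3/23)*(-1454) = -9111/23*(-1454) = 13247394/23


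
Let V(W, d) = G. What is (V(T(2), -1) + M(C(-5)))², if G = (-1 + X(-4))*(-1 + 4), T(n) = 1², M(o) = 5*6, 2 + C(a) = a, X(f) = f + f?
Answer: 9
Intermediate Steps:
X(f) = 2*f
C(a) = -2 + a
M(o) = 30
T(n) = 1
G = -27 (G = (-1 + 2*(-4))*(-1 + 4) = (-1 - 8)*3 = -9*3 = -27)
V(W, d) = -27
(V(T(2), -1) + M(C(-5)))² = (-27 + 30)² = 3² = 9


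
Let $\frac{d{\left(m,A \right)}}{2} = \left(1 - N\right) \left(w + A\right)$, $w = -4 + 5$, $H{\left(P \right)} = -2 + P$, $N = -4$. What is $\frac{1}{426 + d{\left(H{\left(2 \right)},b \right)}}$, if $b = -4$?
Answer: $\frac{1}{396} \approx 0.0025253$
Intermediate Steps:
$w = 1$
$d{\left(m,A \right)} = 10 + 10 A$ ($d{\left(m,A \right)} = 2 \left(1 - -4\right) \left(1 + A\right) = 2 \left(1 + 4\right) \left(1 + A\right) = 2 \cdot 5 \left(1 + A\right) = 2 \left(5 + 5 A\right) = 10 + 10 A$)
$\frac{1}{426 + d{\left(H{\left(2 \right)},b \right)}} = \frac{1}{426 + \left(10 + 10 \left(-4\right)\right)} = \frac{1}{426 + \left(10 - 40\right)} = \frac{1}{426 - 30} = \frac{1}{396}$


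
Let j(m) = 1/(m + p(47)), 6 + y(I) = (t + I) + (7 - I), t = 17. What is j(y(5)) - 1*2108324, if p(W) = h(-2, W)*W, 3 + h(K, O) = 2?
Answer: -61141397/29 ≈ -2.1083e+6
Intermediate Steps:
h(K, O) = -1 (h(K, O) = -3 + 2 = -1)
y(I) = 18 (y(I) = -6 + ((17 + I) + (7 - I)) = -6 + 24 = 18)
p(W) = -W
j(m) = 1/(-47 + m) (j(m) = 1/(m - 1*47) = 1/(m - 47) = 1/(-47 + m))
j(y(5)) - 1*2108324 = 1/(-47 + 18) - 1*2108324 = 1/(-29) - 2108324 = -1/29 - 2108324 = -61141397/29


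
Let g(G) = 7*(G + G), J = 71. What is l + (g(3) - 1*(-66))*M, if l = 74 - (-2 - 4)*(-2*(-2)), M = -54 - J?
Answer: -13402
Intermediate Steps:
g(G) = 14*G (g(G) = 7*(2*G) = 14*G)
M = -125 (M = -54 - 1*71 = -54 - 71 = -125)
l = 98 (l = 74 - (-6)*4 = 74 - 1*(-24) = 74 + 24 = 98)
l + (g(3) - 1*(-66))*M = 98 + (14*3 - 1*(-66))*(-125) = 98 + (42 + 66)*(-125) = 98 + 108*(-125) = 98 - 13500 = -13402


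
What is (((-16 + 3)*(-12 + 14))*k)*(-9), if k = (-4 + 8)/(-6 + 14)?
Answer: 117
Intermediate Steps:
k = 1/2 (k = 4/8 = 4*(1/8) = 1/2 ≈ 0.50000)
(((-16 + 3)*(-12 + 14))*k)*(-9) = (((-16 + 3)*(-12 + 14))*(1/2))*(-9) = (-13*2*(1/2))*(-9) = -26*1/2*(-9) = -13*(-9) = 117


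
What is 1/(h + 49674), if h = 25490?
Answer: 1/75164 ≈ 1.3304e-5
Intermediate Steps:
1/(h + 49674) = 1/(25490 + 49674) = 1/75164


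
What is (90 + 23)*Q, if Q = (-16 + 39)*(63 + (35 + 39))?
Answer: 356063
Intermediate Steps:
Q = 3151 (Q = 23*(63 + 74) = 23*137 = 3151)
(90 + 23)*Q = (90 + 23)*3151 = 113*3151 = 356063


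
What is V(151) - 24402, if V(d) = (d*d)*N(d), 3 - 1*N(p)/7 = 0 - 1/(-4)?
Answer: 1658069/4 ≈ 4.1452e+5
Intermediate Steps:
N(p) = 77/4 (N(p) = 21 - 7*(0 - 1/(-4)) = 21 - 7*(0 - (-1)/4) = 21 - 7*(0 - 1*(-¼)) = 21 - 7*(0 + ¼) = 21 - 7*¼ = 21 - 7/4 = 77/4)
V(d) = 77*d²/4 (V(d) = (d*d)*(77/4) = d²*(77/4) = 77*d²/4)
V(151) - 24402 = (77/4)*151² - 24402 = (77/4)*22801 - 24402 = 1755677/4 - 24402 = 1658069/4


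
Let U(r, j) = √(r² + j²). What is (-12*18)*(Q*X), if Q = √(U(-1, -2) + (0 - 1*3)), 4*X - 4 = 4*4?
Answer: -1080*I*√(3 - √5) ≈ -943.96*I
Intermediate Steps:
X = 5 (X = 1 + (4*4)/4 = 1 + (¼)*16 = 1 + 4 = 5)
U(r, j) = √(j² + r²)
Q = √(-3 + √5) (Q = √(√((-2)² + (-1)²) + (0 - 1*3)) = √(√(4 + 1) + (0 - 3)) = √(√5 - 3) = √(-3 + √5) ≈ 0.87403*I)
(-12*18)*(Q*X) = (-12*18)*(√(-3 + √5)*5) = -1080*√(-3 + √5)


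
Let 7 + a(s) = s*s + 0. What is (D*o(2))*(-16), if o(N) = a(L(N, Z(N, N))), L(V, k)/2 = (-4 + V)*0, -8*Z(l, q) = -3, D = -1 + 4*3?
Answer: 1232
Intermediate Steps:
D = 11 (D = -1 + 12 = 11)
Z(l, q) = 3/8 (Z(l, q) = -1/8*(-3) = 3/8)
L(V, k) = 0 (L(V, k) = 2*((-4 + V)*0) = 2*0 = 0)
a(s) = -7 + s**2 (a(s) = -7 + (s*s + 0) = -7 + (s**2 + 0) = -7 + s**2)
o(N) = -7 (o(N) = -7 + 0**2 = -7 + 0 = -7)
(D*o(2))*(-16) = (11*(-7))*(-16) = -77*(-16) = 1232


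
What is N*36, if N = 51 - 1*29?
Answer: 792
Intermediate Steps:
N = 22 (N = 51 - 29 = 22)
N*36 = 22*36 = 792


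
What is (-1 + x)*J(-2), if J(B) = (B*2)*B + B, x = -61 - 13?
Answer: -450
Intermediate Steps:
x = -74
J(B) = B + 2*B² (J(B) = (2*B)*B + B = 2*B² + B = B + 2*B²)
(-1 + x)*J(-2) = (-1 - 74)*(-2*(1 + 2*(-2))) = -(-150)*(1 - 4) = -(-150)*(-3) = -75*6 = -450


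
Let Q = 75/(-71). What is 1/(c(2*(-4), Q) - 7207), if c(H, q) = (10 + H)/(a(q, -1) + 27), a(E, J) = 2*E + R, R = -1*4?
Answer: -1483/10687839 ≈ -0.00013876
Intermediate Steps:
R = -4
Q = -75/71 (Q = 75*(-1/71) = -75/71 ≈ -1.0563)
a(E, J) = -4 + 2*E (a(E, J) = 2*E - 4 = -4 + 2*E)
c(H, q) = (10 + H)/(23 + 2*q) (c(H, q) = (10 + H)/((-4 + 2*q) + 27) = (10 + H)/(23 + 2*q))
1/(c(2*(-4), Q) - 7207) = 1/((10 + 2*(-4))/(23 + 2*(-75/71)) - 7207) = 1/((10 - 8)/(23 - 150/71) - 7207) = 1/(2/(1483/71) - 7207) = 1/((71/1483)*2 - 7207) = 1/(142/1483 - 7207) = 1/(-10687839/1483) = -1483/10687839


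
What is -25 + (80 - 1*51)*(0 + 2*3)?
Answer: 149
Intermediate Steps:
-25 + (80 - 1*51)*(0 + 2*3) = -25 + (80 - 51)*(0 + 6) = -25 + 29*6 = -25 + 174 = 149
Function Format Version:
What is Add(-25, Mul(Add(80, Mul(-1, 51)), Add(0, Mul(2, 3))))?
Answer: 149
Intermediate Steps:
Add(-25, Mul(Add(80, Mul(-1, 51)), Add(0, Mul(2, 3)))) = Add(-25, Mul(Add(80, -51), Add(0, 6))) = Add(-25, Mul(29, 6)) = Add(-25, 174) = 149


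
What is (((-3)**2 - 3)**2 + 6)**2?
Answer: 1764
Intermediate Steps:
(((-3)**2 - 3)**2 + 6)**2 = ((9 - 3)**2 + 6)**2 = (6**2 + 6)**2 = (36 + 6)**2 = 42**2 = 1764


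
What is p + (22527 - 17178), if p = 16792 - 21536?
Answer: 605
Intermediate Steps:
p = -4744
p + (22527 - 17178) = -4744 + (22527 - 17178) = -4744 + 5349 = 605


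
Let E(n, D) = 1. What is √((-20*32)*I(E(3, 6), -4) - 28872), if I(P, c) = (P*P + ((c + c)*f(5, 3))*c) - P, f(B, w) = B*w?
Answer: 2*I*√84018 ≈ 579.72*I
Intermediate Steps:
I(P, c) = P² - P + 30*c² (I(P, c) = (P*P + ((c + c)*(5*3))*c) - P = (P² + ((2*c)*15)*c) - P = (P² + (30*c)*c) - P = (P² + 30*c²) - P = P² - P + 30*c²)
√((-20*32)*I(E(3, 6), -4) - 28872) = √((-20*32)*(1² - 1*1 + 30*(-4)²) - 28872) = √(-640*(1 - 1 + 30*16) - 28872) = √(-640*(1 - 1 + 480) - 28872) = √(-640*480 - 28872) = √(-307200 - 28872) = √(-336072) = 2*I*√84018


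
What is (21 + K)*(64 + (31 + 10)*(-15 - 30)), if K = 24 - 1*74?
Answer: 51649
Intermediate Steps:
K = -50 (K = 24 - 74 = -50)
(21 + K)*(64 + (31 + 10)*(-15 - 30)) = (21 - 50)*(64 + (31 + 10)*(-15 - 30)) = -29*(64 + 41*(-45)) = -29*(64 - 1845) = -29*(-1781) = 51649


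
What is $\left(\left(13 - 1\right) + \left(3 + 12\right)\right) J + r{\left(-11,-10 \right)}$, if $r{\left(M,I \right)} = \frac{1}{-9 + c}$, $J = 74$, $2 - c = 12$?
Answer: $\frac{37961}{19} \approx 1997.9$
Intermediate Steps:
$c = -10$ ($c = 2 - 12 = -10$)
$r{\left(M,I \right)} = - \frac{1}{19}$ ($r{\left(M,I \right)} = \frac{1}{-9 - 10} = \frac{1}{-19} = - \frac{1}{19}$)
$\left(\left(13 - 1\right) + \left(3 + 12\right)\right) J + r{\left(-11,-10 \right)} = \left(\left(13 - 1\right) + \left(3 + 12\right)\right) 74 - \frac{1}{19} = \left(12 + 15\right) 74 - \frac{1}{19} = 27 \cdot 74 - \frac{1}{19} = 1998 - \frac{1}{19} = \frac{37961}{19}$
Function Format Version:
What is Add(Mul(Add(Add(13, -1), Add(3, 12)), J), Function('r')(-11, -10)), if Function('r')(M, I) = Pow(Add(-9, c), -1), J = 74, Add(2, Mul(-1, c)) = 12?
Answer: Rational(37961, 19) ≈ 1997.9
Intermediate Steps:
c = -10 (c = Add(2, Mul(-1, 12)) = Add(2, -12) = -10)
Function('r')(M, I) = Rational(-1, 19) (Function('r')(M, I) = Pow(Add(-9, -10), -1) = Pow(-19, -1) = Rational(-1, 19))
Add(Mul(Add(Add(13, -1), Add(3, 12)), J), Function('r')(-11, -10)) = Add(Mul(Add(Add(13, -1), Add(3, 12)), 74), Rational(-1, 19)) = Add(Mul(Add(12, 15), 74), Rational(-1, 19)) = Add(Mul(27, 74), Rational(-1, 19)) = Add(1998, Rational(-1, 19)) = Rational(37961, 19)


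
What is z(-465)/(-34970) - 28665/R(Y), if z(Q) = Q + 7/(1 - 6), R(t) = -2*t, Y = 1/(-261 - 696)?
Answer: -2398278004793/174850 ≈ -1.3716e+7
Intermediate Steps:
Y = -1/957 (Y = 1/(-957) = -1/957 ≈ -0.0010449)
z(Q) = -7/5 + Q (z(Q) = Q + 7/(-5) = Q - 1/5*7 = Q - 7/5 = -7/5 + Q)
z(-465)/(-34970) - 28665/R(Y) = (-7/5 - 465)/(-34970) - 28665/((-2*(-1/957))) = -2332/5*(-1/34970) - 28665/2/957 = 1166/87425 - 28665*957/2 = 1166/87425 - 27432405/2 = -2398278004793/174850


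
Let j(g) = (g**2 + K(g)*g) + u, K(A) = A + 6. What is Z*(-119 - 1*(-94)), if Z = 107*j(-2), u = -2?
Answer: 16050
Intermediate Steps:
K(A) = 6 + A
j(g) = -2 + g**2 + g*(6 + g) (j(g) = (g**2 + (6 + g)*g) - 2 = (g**2 + g*(6 + g)) - 2 = -2 + g**2 + g*(6 + g))
Z = -642 (Z = 107*(-2 + (-2)**2 - 2*(6 - 2)) = 107*(-2 + 4 - 2*4) = 107*(-2 + 4 - 8) = 107*(-6) = -642)
Z*(-119 - 1*(-94)) = -642*(-119 - 1*(-94)) = -642*(-119 + 94) = -642*(-25) = 16050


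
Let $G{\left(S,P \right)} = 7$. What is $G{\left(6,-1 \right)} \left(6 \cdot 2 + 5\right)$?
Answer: $119$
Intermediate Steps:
$G{\left(6,-1 \right)} \left(6 \cdot 2 + 5\right) = 7 \left(6 \cdot 2 + 5\right) = 7 \left(12 + 5\right) = 7 \cdot 17 = 119$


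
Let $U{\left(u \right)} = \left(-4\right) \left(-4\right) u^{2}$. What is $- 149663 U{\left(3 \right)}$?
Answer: $-21551472$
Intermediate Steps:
$U{\left(u \right)} = 16 u^{2}$
$- 149663 U{\left(3 \right)} = - 149663 \cdot 16 \cdot 3^{2} = - 149663 \cdot 16 \cdot 9 = \left(-149663\right) 144 = -21551472$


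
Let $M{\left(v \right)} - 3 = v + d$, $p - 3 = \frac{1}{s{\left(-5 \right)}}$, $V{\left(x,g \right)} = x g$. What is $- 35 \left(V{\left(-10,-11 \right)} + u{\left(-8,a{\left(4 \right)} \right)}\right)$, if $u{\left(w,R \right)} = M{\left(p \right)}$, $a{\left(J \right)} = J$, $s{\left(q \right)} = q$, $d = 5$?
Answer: $-4228$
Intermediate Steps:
$V{\left(x,g \right)} = g x$
$p = \frac{14}{5}$ ($p = 3 + \frac{1}{-5} = 3 - \frac{1}{5} = \frac{14}{5} \approx 2.8$)
$M{\left(v \right)} = 8 + v$ ($M{\left(v \right)} = 3 + \left(v + 5\right) = 3 + \left(5 + v\right) = 8 + v$)
$u{\left(w,R \right)} = \frac{54}{5}$ ($u{\left(w,R \right)} = 8 + \frac{14}{5} = \frac{54}{5}$)
$- 35 \left(V{\left(-10,-11 \right)} + u{\left(-8,a{\left(4 \right)} \right)}\right) = - 35 \left(\left(-11\right) \left(-10\right) + \frac{54}{5}\right) = - 35 \left(110 + \frac{54}{5}\right) = \left(-35\right) \frac{604}{5} = -4228$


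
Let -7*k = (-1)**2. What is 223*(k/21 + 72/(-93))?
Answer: -793657/4557 ≈ -174.16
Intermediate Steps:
k = -1/7 (k = -1/7*(-1)**2 = -1/7*1 = -1/7 ≈ -0.14286)
223*(k/21 + 72/(-93)) = 223*(-1/7/21 + 72/(-93)) = 223*(-1/7*1/21 + 72*(-1/93)) = 223*(-1/147 - 24/31) = 223*(-3559/4557) = -793657/4557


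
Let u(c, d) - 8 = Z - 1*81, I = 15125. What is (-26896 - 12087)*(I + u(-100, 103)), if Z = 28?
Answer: -587863640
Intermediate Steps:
u(c, d) = -45 (u(c, d) = 8 + (28 - 1*81) = 8 + (28 - 81) = 8 - 53 = -45)
(-26896 - 12087)*(I + u(-100, 103)) = (-26896 - 12087)*(15125 - 45) = -38983*15080 = -587863640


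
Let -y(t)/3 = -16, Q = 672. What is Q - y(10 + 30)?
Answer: 624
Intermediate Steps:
y(t) = 48 (y(t) = -3*(-16) = 48)
Q - y(10 + 30) = 672 - 1*48 = 672 - 48 = 624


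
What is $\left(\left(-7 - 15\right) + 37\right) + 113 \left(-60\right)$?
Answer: $-6765$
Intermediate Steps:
$\left(\left(-7 - 15\right) + 37\right) + 113 \left(-60\right) = \left(-22 + 37\right) - 6780 = 15 - 6780 = -6765$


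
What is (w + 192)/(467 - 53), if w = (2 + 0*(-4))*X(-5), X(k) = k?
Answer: 91/207 ≈ 0.43961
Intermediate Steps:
w = -10 (w = (2 + 0*(-4))*(-5) = (2 + 0)*(-5) = 2*(-5) = -10)
(w + 192)/(467 - 53) = (-10 + 192)/(467 - 53) = 182/414 = 182*(1/414) = 91/207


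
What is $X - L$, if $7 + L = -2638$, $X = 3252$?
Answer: $5897$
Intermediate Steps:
$L = -2645$ ($L = -7 - 2638 = -2645$)
$X - L = 3252 - -2645 = 3252 + 2645 = 5897$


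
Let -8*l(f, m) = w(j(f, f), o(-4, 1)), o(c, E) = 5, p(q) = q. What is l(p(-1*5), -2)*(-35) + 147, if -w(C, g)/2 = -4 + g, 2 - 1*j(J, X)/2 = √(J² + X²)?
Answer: 553/4 ≈ 138.25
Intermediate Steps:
j(J, X) = 4 - 2*√(J² + X²)
w(C, g) = 8 - 2*g (w(C, g) = -2*(-4 + g) = 8 - 2*g)
l(f, m) = ¼ (l(f, m) = -(8 - 2*5)/8 = -(8 - 10)/8 = -⅛*(-2) = ¼)
l(p(-1*5), -2)*(-35) + 147 = (¼)*(-35) + 147 = -35/4 + 147 = 553/4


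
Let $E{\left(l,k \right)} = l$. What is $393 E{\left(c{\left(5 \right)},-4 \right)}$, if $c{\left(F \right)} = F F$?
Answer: $9825$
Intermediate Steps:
$c{\left(F \right)} = F^{2}$
$393 E{\left(c{\left(5 \right)},-4 \right)} = 393 \cdot 5^{2} = 393 \cdot 25 = 9825$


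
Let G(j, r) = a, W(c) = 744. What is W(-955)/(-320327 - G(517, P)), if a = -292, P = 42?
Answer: -744/320035 ≈ -0.0023247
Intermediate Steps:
G(j, r) = -292
W(-955)/(-320327 - G(517, P)) = 744/(-320327 - 1*(-292)) = 744/(-320327 + 292) = 744/(-320035) = 744*(-1/320035) = -744/320035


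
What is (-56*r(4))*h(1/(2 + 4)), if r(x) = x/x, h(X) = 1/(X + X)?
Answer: -168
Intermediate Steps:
h(X) = 1/(2*X)
r(x) = 1
(-56*r(4))*h(1/(2 + 4)) = (-56*1)*(1/(2*(1/(2 + 4)))) = -28/(1/6) = -28/⅙ = -28*6 = -56*3 = -168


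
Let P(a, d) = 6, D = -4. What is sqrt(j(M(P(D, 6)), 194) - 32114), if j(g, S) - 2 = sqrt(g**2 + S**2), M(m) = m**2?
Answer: sqrt(-32112 + 2*sqrt(9733)) ≈ 178.65*I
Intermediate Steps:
j(g, S) = 2 + sqrt(S**2 + g**2) (j(g, S) = 2 + sqrt(g**2 + S**2) = 2 + sqrt(S**2 + g**2))
sqrt(j(M(P(D, 6)), 194) - 32114) = sqrt((2 + sqrt(194**2 + (6**2)**2)) - 32114) = sqrt((2 + sqrt(37636 + 36**2)) - 32114) = sqrt((2 + sqrt(37636 + 1296)) - 32114) = sqrt((2 + sqrt(38932)) - 32114) = sqrt((2 + 2*sqrt(9733)) - 32114) = sqrt(-32112 + 2*sqrt(9733))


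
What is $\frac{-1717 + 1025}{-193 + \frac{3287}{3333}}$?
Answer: $\frac{1153218}{319991} \approx 3.6039$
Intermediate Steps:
$\frac{-1717 + 1025}{-193 + \frac{3287}{3333}} = - \frac{692}{-193 + 3287 \cdot \frac{1}{3333}} = - \frac{692}{-193 + \frac{3287}{3333}} = - \frac{692}{- \frac{639982}{3333}} = \left(-692\right) \left(- \frac{3333}{639982}\right) = \frac{1153218}{319991}$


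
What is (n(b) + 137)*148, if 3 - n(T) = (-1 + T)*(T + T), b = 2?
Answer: 20128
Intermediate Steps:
n(T) = 3 - 2*T*(-1 + T) (n(T) = 3 - (-1 + T)*(T + T) = 3 - (-1 + T)*2*T = 3 - 2*T*(-1 + T))
(n(b) + 137)*148 = ((3 - 2*2² + 2*2) + 137)*148 = ((3 - 2*4 + 4) + 137)*148 = ((3 - 8 + 4) + 137)*148 = (-1 + 137)*148 = 136*148 = 20128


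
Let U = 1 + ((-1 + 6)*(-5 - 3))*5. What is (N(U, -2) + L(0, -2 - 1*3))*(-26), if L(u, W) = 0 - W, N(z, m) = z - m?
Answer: 4992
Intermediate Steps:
U = -199 (U = 1 + (5*(-8))*5 = 1 - 40*5 = 1 - 200 = -199)
L(u, W) = -W
(N(U, -2) + L(0, -2 - 1*3))*(-26) = ((-199 - 1*(-2)) - (-2 - 1*3))*(-26) = ((-199 + 2) - (-2 - 3))*(-26) = (-197 - 1*(-5))*(-26) = (-197 + 5)*(-26) = -192*(-26) = 4992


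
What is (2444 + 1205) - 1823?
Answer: 1826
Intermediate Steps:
(2444 + 1205) - 1823 = 3649 - 1823 = 1826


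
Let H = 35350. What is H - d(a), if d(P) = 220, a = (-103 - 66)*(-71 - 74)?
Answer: 35130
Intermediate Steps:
a = 24505 (a = -169*(-145) = 24505)
H - d(a) = 35350 - 1*220 = 35350 - 220 = 35130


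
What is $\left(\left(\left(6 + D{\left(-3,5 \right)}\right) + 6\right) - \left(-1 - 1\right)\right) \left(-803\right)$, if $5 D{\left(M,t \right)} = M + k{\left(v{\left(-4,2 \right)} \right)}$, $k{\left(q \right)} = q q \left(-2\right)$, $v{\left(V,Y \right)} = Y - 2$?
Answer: $- \frac{53801}{5} \approx -10760.0$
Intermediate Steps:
$v{\left(V,Y \right)} = -2 + Y$
$k{\left(q \right)} = - 2 q^{2}$ ($k{\left(q \right)} = q^{2} \left(-2\right) = - 2 q^{2}$)
$D{\left(M,t \right)} = \frac{M}{5}$ ($D{\left(M,t \right)} = \frac{M - 2 \left(-2 + 2\right)^{2}}{5} = \frac{M - 2 \cdot 0^{2}}{5} = \frac{M - 0}{5} = \frac{M + 0}{5} = \frac{M}{5}$)
$\left(\left(\left(6 + D{\left(-3,5 \right)}\right) + 6\right) - \left(-1 - 1\right)\right) \left(-803\right) = \left(\left(\left(6 + \frac{1}{5} \left(-3\right)\right) + 6\right) - \left(-1 - 1\right)\right) \left(-803\right) = \left(\left(\left(6 - \frac{3}{5}\right) + 6\right) - \left(-1 - 1\right)\right) \left(-803\right) = \left(\left(\frac{27}{5} + 6\right) - -2\right) \left(-803\right) = \left(\frac{57}{5} + 2\right) \left(-803\right) = \frac{67}{5} \left(-803\right) = - \frac{53801}{5}$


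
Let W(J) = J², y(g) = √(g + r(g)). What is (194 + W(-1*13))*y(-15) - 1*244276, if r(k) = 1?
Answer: -244276 + 363*I*√14 ≈ -2.4428e+5 + 1358.2*I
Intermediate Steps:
y(g) = √(1 + g) (y(g) = √(g + 1) = √(1 + g))
(194 + W(-1*13))*y(-15) - 1*244276 = (194 + (-1*13)²)*√(1 - 15) - 1*244276 = (194 + (-13)²)*√(-14) - 244276 = (194 + 169)*(I*√14) - 244276 = 363*(I*√14) - 244276 = 363*I*√14 - 244276 = -244276 + 363*I*√14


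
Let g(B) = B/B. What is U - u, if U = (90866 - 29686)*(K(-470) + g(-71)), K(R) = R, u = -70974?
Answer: -28622446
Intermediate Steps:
g(B) = 1
U = -28693420 (U = (90866 - 29686)*(-470 + 1) = 61180*(-469) = -28693420)
U - u = -28693420 - 1*(-70974) = -28693420 + 70974 = -28622446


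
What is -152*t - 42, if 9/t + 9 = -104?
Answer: -3378/113 ≈ -29.894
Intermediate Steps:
t = -9/113 (t = 9/(-9 - 104) = 9/(-113) = 9*(-1/113) = -9/113 ≈ -0.079646)
-152*t - 42 = -152*(-9/113) - 42 = 1368/113 - 42 = -3378/113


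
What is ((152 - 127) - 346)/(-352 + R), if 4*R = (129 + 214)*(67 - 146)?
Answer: 1284/28505 ≈ 0.045045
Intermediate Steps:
R = -27097/4 (R = ((129 + 214)*(67 - 146))/4 = (343*(-79))/4 = (1/4)*(-27097) = -27097/4 ≈ -6774.3)
((152 - 127) - 346)/(-352 + R) = ((152 - 127) - 346)/(-352 - 27097/4) = (25 - 346)/(-28505/4) = -321*(-4/28505) = 1284/28505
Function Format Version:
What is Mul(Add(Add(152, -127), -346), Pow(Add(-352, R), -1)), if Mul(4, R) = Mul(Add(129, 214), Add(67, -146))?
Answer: Rational(1284, 28505) ≈ 0.045045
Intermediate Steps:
R = Rational(-27097, 4) (R = Mul(Rational(1, 4), Mul(Add(129, 214), Add(67, -146))) = Mul(Rational(1, 4), Mul(343, -79)) = Mul(Rational(1, 4), -27097) = Rational(-27097, 4) ≈ -6774.3)
Mul(Add(Add(152, -127), -346), Pow(Add(-352, R), -1)) = Mul(Add(Add(152, -127), -346), Pow(Add(-352, Rational(-27097, 4)), -1)) = Mul(Add(25, -346), Pow(Rational(-28505, 4), -1)) = Mul(-321, Rational(-4, 28505)) = Rational(1284, 28505)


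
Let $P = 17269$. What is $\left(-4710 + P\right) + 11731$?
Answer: $24290$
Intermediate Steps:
$\left(-4710 + P\right) + 11731 = \left(-4710 + 17269\right) + 11731 = 12559 + 11731 = 24290$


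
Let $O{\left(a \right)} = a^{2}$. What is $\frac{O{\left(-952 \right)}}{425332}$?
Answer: $\frac{226576}{106333} \approx 2.1308$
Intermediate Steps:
$\frac{O{\left(-952 \right)}}{425332} = \frac{\left(-952\right)^{2}}{425332} = 906304 \cdot \frac{1}{425332} = \frac{226576}{106333}$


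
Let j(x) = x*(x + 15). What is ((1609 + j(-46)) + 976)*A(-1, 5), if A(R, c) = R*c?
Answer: -20055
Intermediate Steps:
j(x) = x*(15 + x)
((1609 + j(-46)) + 976)*A(-1, 5) = ((1609 - 46*(15 - 46)) + 976)*(-1*5) = ((1609 - 46*(-31)) + 976)*(-5) = ((1609 + 1426) + 976)*(-5) = (3035 + 976)*(-5) = 4011*(-5) = -20055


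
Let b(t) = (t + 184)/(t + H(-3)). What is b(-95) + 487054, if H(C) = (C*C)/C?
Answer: 47731203/98 ≈ 4.8705e+5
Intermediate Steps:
H(C) = C (H(C) = C²/C = C)
b(t) = (184 + t)/(-3 + t) (b(t) = (t + 184)/(t - 3) = (184 + t)/(-3 + t))
b(-95) + 487054 = (184 - 95)/(-3 - 95) + 487054 = 89/(-98) + 487054 = -1/98*89 + 487054 = -89/98 + 487054 = 47731203/98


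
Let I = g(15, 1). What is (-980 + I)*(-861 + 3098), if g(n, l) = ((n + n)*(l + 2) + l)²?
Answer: 16332337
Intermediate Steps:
g(n, l) = (l + 2*n*(2 + l))² (g(n, l) = ((2*n)*(2 + l) + l)² = (2*n*(2 + l) + l)² = (l + 2*n*(2 + l))²)
I = 8281 (I = (1 + 4*15 + 2*1*15)² = (1 + 60 + 30)² = 91² = 8281)
(-980 + I)*(-861 + 3098) = (-980 + 8281)*(-861 + 3098) = 7301*2237 = 16332337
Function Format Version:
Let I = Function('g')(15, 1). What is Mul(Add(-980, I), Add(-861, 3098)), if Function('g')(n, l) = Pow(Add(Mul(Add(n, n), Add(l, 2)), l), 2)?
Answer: 16332337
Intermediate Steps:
Function('g')(n, l) = Pow(Add(l, Mul(2, n, Add(2, l))), 2) (Function('g')(n, l) = Pow(Add(Mul(Mul(2, n), Add(2, l)), l), 2) = Pow(Add(Mul(2, n, Add(2, l)), l), 2) = Pow(Add(l, Mul(2, n, Add(2, l))), 2))
I = 8281 (I = Pow(Add(1, Mul(4, 15), Mul(2, 1, 15)), 2) = Pow(Add(1, 60, 30), 2) = Pow(91, 2) = 8281)
Mul(Add(-980, I), Add(-861, 3098)) = Mul(Add(-980, 8281), Add(-861, 3098)) = Mul(7301, 2237) = 16332337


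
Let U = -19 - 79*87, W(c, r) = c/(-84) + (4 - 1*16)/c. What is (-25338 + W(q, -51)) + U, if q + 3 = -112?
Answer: -311327567/9660 ≈ -32229.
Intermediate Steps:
q = -115 (q = -3 - 112 = -115)
W(c, r) = -12/c - c/84 (W(c, r) = c*(-1/84) + (4 - 16)/c = -c/84 - 12/c = -12/c - c/84)
U = -6892 (U = -19 - 6873 = -6892)
(-25338 + W(q, -51)) + U = (-25338 + (-12/(-115) - 1/84*(-115))) - 6892 = (-25338 + (-12*(-1/115) + 115/84)) - 6892 = (-25338 + (12/115 + 115/84)) - 6892 = (-25338 + 14233/9660) - 6892 = -244750847/9660 - 6892 = -311327567/9660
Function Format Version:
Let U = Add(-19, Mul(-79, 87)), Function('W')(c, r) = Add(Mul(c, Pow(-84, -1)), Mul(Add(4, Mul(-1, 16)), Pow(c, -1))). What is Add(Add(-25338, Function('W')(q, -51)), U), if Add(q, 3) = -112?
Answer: Rational(-311327567, 9660) ≈ -32229.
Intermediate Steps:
q = -115 (q = Add(-3, -112) = -115)
Function('W')(c, r) = Add(Mul(-12, Pow(c, -1)), Mul(Rational(-1, 84), c)) (Function('W')(c, r) = Add(Mul(c, Rational(-1, 84)), Mul(Add(4, -16), Pow(c, -1))) = Add(Mul(Rational(-1, 84), c), Mul(-12, Pow(c, -1))) = Add(Mul(-12, Pow(c, -1)), Mul(Rational(-1, 84), c)))
U = -6892 (U = Add(-19, -6873) = -6892)
Add(Add(-25338, Function('W')(q, -51)), U) = Add(Add(-25338, Add(Mul(-12, Pow(-115, -1)), Mul(Rational(-1, 84), -115))), -6892) = Add(Add(-25338, Add(Mul(-12, Rational(-1, 115)), Rational(115, 84))), -6892) = Add(Add(-25338, Add(Rational(12, 115), Rational(115, 84))), -6892) = Add(Add(-25338, Rational(14233, 9660)), -6892) = Add(Rational(-244750847, 9660), -6892) = Rational(-311327567, 9660)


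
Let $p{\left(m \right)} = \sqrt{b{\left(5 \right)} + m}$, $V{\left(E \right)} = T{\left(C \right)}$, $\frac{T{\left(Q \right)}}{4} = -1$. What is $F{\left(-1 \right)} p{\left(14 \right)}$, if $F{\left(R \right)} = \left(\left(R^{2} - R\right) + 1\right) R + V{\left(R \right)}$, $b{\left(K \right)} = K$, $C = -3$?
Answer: $- 7 \sqrt{19} \approx -30.512$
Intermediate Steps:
$T{\left(Q \right)} = -4$ ($T{\left(Q \right)} = 4 \left(-1\right) = -4$)
$V{\left(E \right)} = -4$
$p{\left(m \right)} = \sqrt{5 + m}$
$F{\left(R \right)} = -4 + R \left(1 + R^{2} - R\right)$ ($F{\left(R \right)} = \left(\left(R^{2} - R\right) + 1\right) R - 4 = \left(1 + R^{2} - R\right) R - 4 = R \left(1 + R^{2} - R\right) - 4 = -4 + R \left(1 + R^{2} - R\right)$)
$F{\left(-1 \right)} p{\left(14 \right)} = \left(-4 - 1 + \left(-1\right)^{3} - \left(-1\right)^{2}\right) \sqrt{5 + 14} = \left(-4 - 1 - 1 - 1\right) \sqrt{19} = - 7 \sqrt{19}$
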